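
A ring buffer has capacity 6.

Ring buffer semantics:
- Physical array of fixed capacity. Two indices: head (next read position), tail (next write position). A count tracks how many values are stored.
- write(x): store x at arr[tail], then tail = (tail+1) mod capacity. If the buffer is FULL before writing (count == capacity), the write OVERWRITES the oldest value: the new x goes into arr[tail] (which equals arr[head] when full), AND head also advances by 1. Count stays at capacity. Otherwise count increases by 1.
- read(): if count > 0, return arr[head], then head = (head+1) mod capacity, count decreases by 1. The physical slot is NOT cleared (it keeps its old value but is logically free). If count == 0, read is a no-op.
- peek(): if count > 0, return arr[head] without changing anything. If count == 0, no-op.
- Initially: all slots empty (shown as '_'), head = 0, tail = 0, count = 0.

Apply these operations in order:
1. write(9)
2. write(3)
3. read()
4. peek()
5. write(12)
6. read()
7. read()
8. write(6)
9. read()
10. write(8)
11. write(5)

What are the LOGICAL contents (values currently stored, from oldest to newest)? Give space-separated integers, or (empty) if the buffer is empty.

After op 1 (write(9)): arr=[9 _ _ _ _ _] head=0 tail=1 count=1
After op 2 (write(3)): arr=[9 3 _ _ _ _] head=0 tail=2 count=2
After op 3 (read()): arr=[9 3 _ _ _ _] head=1 tail=2 count=1
After op 4 (peek()): arr=[9 3 _ _ _ _] head=1 tail=2 count=1
After op 5 (write(12)): arr=[9 3 12 _ _ _] head=1 tail=3 count=2
After op 6 (read()): arr=[9 3 12 _ _ _] head=2 tail=3 count=1
After op 7 (read()): arr=[9 3 12 _ _ _] head=3 tail=3 count=0
After op 8 (write(6)): arr=[9 3 12 6 _ _] head=3 tail=4 count=1
After op 9 (read()): arr=[9 3 12 6 _ _] head=4 tail=4 count=0
After op 10 (write(8)): arr=[9 3 12 6 8 _] head=4 tail=5 count=1
After op 11 (write(5)): arr=[9 3 12 6 8 5] head=4 tail=0 count=2

Answer: 8 5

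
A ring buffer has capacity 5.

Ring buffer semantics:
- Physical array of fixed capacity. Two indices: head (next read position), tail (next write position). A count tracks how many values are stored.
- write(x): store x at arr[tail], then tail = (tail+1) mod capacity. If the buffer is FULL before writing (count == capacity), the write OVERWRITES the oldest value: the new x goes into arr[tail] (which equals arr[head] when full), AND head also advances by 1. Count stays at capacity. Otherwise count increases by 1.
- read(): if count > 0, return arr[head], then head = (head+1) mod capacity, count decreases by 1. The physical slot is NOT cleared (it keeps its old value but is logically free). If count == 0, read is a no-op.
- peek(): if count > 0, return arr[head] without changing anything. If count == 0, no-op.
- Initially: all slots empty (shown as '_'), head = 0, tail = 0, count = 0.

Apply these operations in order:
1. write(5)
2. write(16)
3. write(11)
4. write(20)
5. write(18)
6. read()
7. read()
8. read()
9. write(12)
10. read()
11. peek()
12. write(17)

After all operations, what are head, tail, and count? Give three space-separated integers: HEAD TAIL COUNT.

Answer: 4 2 3

Derivation:
After op 1 (write(5)): arr=[5 _ _ _ _] head=0 tail=1 count=1
After op 2 (write(16)): arr=[5 16 _ _ _] head=0 tail=2 count=2
After op 3 (write(11)): arr=[5 16 11 _ _] head=0 tail=3 count=3
After op 4 (write(20)): arr=[5 16 11 20 _] head=0 tail=4 count=4
After op 5 (write(18)): arr=[5 16 11 20 18] head=0 tail=0 count=5
After op 6 (read()): arr=[5 16 11 20 18] head=1 tail=0 count=4
After op 7 (read()): arr=[5 16 11 20 18] head=2 tail=0 count=3
After op 8 (read()): arr=[5 16 11 20 18] head=3 tail=0 count=2
After op 9 (write(12)): arr=[12 16 11 20 18] head=3 tail=1 count=3
After op 10 (read()): arr=[12 16 11 20 18] head=4 tail=1 count=2
After op 11 (peek()): arr=[12 16 11 20 18] head=4 tail=1 count=2
After op 12 (write(17)): arr=[12 17 11 20 18] head=4 tail=2 count=3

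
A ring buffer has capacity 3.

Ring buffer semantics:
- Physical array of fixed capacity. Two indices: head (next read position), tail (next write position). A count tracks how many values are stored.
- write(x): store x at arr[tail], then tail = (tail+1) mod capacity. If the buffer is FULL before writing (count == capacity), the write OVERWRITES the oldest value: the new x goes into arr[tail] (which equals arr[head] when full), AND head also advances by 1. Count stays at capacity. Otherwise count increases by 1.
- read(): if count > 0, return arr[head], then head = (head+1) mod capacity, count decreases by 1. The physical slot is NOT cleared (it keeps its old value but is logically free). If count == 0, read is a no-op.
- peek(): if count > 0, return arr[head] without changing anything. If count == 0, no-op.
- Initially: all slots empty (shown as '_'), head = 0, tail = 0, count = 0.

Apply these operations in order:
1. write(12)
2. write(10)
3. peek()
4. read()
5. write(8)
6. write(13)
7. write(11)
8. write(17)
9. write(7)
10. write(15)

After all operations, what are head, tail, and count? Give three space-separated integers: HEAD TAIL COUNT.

After op 1 (write(12)): arr=[12 _ _] head=0 tail=1 count=1
After op 2 (write(10)): arr=[12 10 _] head=0 tail=2 count=2
After op 3 (peek()): arr=[12 10 _] head=0 tail=2 count=2
After op 4 (read()): arr=[12 10 _] head=1 tail=2 count=1
After op 5 (write(8)): arr=[12 10 8] head=1 tail=0 count=2
After op 6 (write(13)): arr=[13 10 8] head=1 tail=1 count=3
After op 7 (write(11)): arr=[13 11 8] head=2 tail=2 count=3
After op 8 (write(17)): arr=[13 11 17] head=0 tail=0 count=3
After op 9 (write(7)): arr=[7 11 17] head=1 tail=1 count=3
After op 10 (write(15)): arr=[7 15 17] head=2 tail=2 count=3

Answer: 2 2 3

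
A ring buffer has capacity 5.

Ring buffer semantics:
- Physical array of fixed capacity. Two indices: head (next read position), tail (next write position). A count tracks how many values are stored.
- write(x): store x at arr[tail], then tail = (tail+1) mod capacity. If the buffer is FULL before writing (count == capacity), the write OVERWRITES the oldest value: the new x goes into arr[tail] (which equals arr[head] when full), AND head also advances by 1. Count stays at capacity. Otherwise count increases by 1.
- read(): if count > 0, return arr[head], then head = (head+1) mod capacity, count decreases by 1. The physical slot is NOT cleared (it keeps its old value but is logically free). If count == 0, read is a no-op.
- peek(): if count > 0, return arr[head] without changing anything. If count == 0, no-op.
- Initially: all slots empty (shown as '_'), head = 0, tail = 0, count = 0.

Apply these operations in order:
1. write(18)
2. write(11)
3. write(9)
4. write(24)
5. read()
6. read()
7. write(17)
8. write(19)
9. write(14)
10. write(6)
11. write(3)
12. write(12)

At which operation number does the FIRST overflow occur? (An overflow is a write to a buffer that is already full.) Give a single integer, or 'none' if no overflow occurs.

After op 1 (write(18)): arr=[18 _ _ _ _] head=0 tail=1 count=1
After op 2 (write(11)): arr=[18 11 _ _ _] head=0 tail=2 count=2
After op 3 (write(9)): arr=[18 11 9 _ _] head=0 tail=3 count=3
After op 4 (write(24)): arr=[18 11 9 24 _] head=0 tail=4 count=4
After op 5 (read()): arr=[18 11 9 24 _] head=1 tail=4 count=3
After op 6 (read()): arr=[18 11 9 24 _] head=2 tail=4 count=2
After op 7 (write(17)): arr=[18 11 9 24 17] head=2 tail=0 count=3
After op 8 (write(19)): arr=[19 11 9 24 17] head=2 tail=1 count=4
After op 9 (write(14)): arr=[19 14 9 24 17] head=2 tail=2 count=5
After op 10 (write(6)): arr=[19 14 6 24 17] head=3 tail=3 count=5
After op 11 (write(3)): arr=[19 14 6 3 17] head=4 tail=4 count=5
After op 12 (write(12)): arr=[19 14 6 3 12] head=0 tail=0 count=5

Answer: 10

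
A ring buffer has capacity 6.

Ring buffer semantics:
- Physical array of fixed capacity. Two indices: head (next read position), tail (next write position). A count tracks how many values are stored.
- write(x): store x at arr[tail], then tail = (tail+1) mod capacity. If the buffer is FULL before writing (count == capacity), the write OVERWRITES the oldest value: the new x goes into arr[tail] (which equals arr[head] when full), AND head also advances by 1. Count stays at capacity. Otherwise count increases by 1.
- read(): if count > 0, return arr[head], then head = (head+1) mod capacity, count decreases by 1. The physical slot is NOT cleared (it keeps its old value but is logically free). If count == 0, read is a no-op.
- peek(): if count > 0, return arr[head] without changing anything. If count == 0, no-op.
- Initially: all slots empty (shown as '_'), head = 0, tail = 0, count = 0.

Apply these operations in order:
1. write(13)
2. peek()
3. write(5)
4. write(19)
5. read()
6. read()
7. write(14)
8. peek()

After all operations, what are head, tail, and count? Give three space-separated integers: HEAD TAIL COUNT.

Answer: 2 4 2

Derivation:
After op 1 (write(13)): arr=[13 _ _ _ _ _] head=0 tail=1 count=1
After op 2 (peek()): arr=[13 _ _ _ _ _] head=0 tail=1 count=1
After op 3 (write(5)): arr=[13 5 _ _ _ _] head=0 tail=2 count=2
After op 4 (write(19)): arr=[13 5 19 _ _ _] head=0 tail=3 count=3
After op 5 (read()): arr=[13 5 19 _ _ _] head=1 tail=3 count=2
After op 6 (read()): arr=[13 5 19 _ _ _] head=2 tail=3 count=1
After op 7 (write(14)): arr=[13 5 19 14 _ _] head=2 tail=4 count=2
After op 8 (peek()): arr=[13 5 19 14 _ _] head=2 tail=4 count=2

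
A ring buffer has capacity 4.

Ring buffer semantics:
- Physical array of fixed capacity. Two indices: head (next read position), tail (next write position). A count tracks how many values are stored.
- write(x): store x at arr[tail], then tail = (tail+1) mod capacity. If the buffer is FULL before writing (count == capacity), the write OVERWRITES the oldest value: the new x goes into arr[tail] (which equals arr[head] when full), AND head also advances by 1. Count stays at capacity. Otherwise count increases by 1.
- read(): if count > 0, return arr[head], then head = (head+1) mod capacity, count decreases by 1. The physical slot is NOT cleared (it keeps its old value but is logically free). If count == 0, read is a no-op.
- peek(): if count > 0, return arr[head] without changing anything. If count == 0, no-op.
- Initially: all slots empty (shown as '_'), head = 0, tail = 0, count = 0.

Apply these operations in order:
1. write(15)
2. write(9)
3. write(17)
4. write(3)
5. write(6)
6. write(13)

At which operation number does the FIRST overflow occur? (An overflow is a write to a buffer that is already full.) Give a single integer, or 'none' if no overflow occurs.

Answer: 5

Derivation:
After op 1 (write(15)): arr=[15 _ _ _] head=0 tail=1 count=1
After op 2 (write(9)): arr=[15 9 _ _] head=0 tail=2 count=2
After op 3 (write(17)): arr=[15 9 17 _] head=0 tail=3 count=3
After op 4 (write(3)): arr=[15 9 17 3] head=0 tail=0 count=4
After op 5 (write(6)): arr=[6 9 17 3] head=1 tail=1 count=4
After op 6 (write(13)): arr=[6 13 17 3] head=2 tail=2 count=4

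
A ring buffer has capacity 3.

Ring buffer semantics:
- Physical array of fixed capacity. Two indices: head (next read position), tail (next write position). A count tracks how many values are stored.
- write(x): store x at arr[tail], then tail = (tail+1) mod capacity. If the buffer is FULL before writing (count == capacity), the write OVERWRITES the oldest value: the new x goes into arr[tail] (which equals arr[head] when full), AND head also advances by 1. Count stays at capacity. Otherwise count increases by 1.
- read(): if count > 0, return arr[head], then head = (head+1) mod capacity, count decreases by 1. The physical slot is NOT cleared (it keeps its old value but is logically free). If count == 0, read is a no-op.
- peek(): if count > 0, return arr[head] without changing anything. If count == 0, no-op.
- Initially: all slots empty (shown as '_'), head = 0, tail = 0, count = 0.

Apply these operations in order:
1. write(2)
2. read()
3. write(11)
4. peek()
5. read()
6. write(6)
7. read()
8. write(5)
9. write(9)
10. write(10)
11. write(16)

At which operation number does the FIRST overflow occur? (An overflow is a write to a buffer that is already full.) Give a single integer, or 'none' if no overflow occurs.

Answer: 11

Derivation:
After op 1 (write(2)): arr=[2 _ _] head=0 tail=1 count=1
After op 2 (read()): arr=[2 _ _] head=1 tail=1 count=0
After op 3 (write(11)): arr=[2 11 _] head=1 tail=2 count=1
After op 4 (peek()): arr=[2 11 _] head=1 tail=2 count=1
After op 5 (read()): arr=[2 11 _] head=2 tail=2 count=0
After op 6 (write(6)): arr=[2 11 6] head=2 tail=0 count=1
After op 7 (read()): arr=[2 11 6] head=0 tail=0 count=0
After op 8 (write(5)): arr=[5 11 6] head=0 tail=1 count=1
After op 9 (write(9)): arr=[5 9 6] head=0 tail=2 count=2
After op 10 (write(10)): arr=[5 9 10] head=0 tail=0 count=3
After op 11 (write(16)): arr=[16 9 10] head=1 tail=1 count=3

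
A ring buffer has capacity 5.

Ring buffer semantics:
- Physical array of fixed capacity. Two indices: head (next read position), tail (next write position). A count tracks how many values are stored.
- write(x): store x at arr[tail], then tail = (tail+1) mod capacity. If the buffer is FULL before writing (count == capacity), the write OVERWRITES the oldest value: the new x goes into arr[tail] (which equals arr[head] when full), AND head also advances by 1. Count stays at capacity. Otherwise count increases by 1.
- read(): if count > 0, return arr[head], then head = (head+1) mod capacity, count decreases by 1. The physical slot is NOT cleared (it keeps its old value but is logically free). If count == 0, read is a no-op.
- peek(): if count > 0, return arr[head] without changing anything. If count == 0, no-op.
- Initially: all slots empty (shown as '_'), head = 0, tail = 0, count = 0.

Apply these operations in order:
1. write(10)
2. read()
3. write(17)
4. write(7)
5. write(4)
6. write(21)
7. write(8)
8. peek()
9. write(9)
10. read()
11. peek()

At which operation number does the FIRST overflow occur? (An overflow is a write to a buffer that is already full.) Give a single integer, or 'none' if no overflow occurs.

After op 1 (write(10)): arr=[10 _ _ _ _] head=0 tail=1 count=1
After op 2 (read()): arr=[10 _ _ _ _] head=1 tail=1 count=0
After op 3 (write(17)): arr=[10 17 _ _ _] head=1 tail=2 count=1
After op 4 (write(7)): arr=[10 17 7 _ _] head=1 tail=3 count=2
After op 5 (write(4)): arr=[10 17 7 4 _] head=1 tail=4 count=3
After op 6 (write(21)): arr=[10 17 7 4 21] head=1 tail=0 count=4
After op 7 (write(8)): arr=[8 17 7 4 21] head=1 tail=1 count=5
After op 8 (peek()): arr=[8 17 7 4 21] head=1 tail=1 count=5
After op 9 (write(9)): arr=[8 9 7 4 21] head=2 tail=2 count=5
After op 10 (read()): arr=[8 9 7 4 21] head=3 tail=2 count=4
After op 11 (peek()): arr=[8 9 7 4 21] head=3 tail=2 count=4

Answer: 9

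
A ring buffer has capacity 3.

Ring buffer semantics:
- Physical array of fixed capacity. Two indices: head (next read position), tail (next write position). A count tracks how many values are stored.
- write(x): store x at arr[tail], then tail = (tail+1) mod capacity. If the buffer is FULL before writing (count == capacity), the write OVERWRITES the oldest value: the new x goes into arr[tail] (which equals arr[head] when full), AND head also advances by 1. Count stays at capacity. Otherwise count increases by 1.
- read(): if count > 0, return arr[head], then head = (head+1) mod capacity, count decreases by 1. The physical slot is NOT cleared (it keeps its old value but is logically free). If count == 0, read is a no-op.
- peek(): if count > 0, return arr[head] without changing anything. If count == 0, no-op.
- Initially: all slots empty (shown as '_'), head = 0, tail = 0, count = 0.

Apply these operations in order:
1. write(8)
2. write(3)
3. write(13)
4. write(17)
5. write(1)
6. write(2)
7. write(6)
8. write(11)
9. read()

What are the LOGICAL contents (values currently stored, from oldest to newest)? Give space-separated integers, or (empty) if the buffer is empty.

After op 1 (write(8)): arr=[8 _ _] head=0 tail=1 count=1
After op 2 (write(3)): arr=[8 3 _] head=0 tail=2 count=2
After op 3 (write(13)): arr=[8 3 13] head=0 tail=0 count=3
After op 4 (write(17)): arr=[17 3 13] head=1 tail=1 count=3
After op 5 (write(1)): arr=[17 1 13] head=2 tail=2 count=3
After op 6 (write(2)): arr=[17 1 2] head=0 tail=0 count=3
After op 7 (write(6)): arr=[6 1 2] head=1 tail=1 count=3
After op 8 (write(11)): arr=[6 11 2] head=2 tail=2 count=3
After op 9 (read()): arr=[6 11 2] head=0 tail=2 count=2

Answer: 6 11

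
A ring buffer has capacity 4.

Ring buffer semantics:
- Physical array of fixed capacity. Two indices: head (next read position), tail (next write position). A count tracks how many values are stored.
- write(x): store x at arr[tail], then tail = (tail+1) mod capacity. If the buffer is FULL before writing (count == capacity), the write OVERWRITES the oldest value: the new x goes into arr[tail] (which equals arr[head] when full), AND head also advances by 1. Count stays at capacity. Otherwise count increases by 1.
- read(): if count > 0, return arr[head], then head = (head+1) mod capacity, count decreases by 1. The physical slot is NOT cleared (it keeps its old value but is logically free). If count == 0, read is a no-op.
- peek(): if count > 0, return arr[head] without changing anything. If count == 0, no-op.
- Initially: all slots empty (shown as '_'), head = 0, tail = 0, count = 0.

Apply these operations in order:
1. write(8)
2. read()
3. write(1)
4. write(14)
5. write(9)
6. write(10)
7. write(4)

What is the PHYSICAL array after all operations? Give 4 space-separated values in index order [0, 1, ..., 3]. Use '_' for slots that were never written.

After op 1 (write(8)): arr=[8 _ _ _] head=0 tail=1 count=1
After op 2 (read()): arr=[8 _ _ _] head=1 tail=1 count=0
After op 3 (write(1)): arr=[8 1 _ _] head=1 tail=2 count=1
After op 4 (write(14)): arr=[8 1 14 _] head=1 tail=3 count=2
After op 5 (write(9)): arr=[8 1 14 9] head=1 tail=0 count=3
After op 6 (write(10)): arr=[10 1 14 9] head=1 tail=1 count=4
After op 7 (write(4)): arr=[10 4 14 9] head=2 tail=2 count=4

Answer: 10 4 14 9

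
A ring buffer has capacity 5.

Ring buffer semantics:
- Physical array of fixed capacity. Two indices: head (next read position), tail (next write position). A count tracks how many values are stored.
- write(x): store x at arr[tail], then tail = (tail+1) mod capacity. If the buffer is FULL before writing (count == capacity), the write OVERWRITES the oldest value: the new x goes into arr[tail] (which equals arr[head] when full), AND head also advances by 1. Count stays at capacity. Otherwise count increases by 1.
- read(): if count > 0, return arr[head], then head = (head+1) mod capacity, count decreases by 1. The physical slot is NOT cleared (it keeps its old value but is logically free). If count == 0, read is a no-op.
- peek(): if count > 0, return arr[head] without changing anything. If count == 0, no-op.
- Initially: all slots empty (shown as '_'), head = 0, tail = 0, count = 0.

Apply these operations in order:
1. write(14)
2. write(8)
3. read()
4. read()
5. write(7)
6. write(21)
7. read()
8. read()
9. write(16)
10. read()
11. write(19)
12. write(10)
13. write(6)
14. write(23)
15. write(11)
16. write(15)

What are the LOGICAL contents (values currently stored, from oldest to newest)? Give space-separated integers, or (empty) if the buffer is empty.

After op 1 (write(14)): arr=[14 _ _ _ _] head=0 tail=1 count=1
After op 2 (write(8)): arr=[14 8 _ _ _] head=0 tail=2 count=2
After op 3 (read()): arr=[14 8 _ _ _] head=1 tail=2 count=1
After op 4 (read()): arr=[14 8 _ _ _] head=2 tail=2 count=0
After op 5 (write(7)): arr=[14 8 7 _ _] head=2 tail=3 count=1
After op 6 (write(21)): arr=[14 8 7 21 _] head=2 tail=4 count=2
After op 7 (read()): arr=[14 8 7 21 _] head=3 tail=4 count=1
After op 8 (read()): arr=[14 8 7 21 _] head=4 tail=4 count=0
After op 9 (write(16)): arr=[14 8 7 21 16] head=4 tail=0 count=1
After op 10 (read()): arr=[14 8 7 21 16] head=0 tail=0 count=0
After op 11 (write(19)): arr=[19 8 7 21 16] head=0 tail=1 count=1
After op 12 (write(10)): arr=[19 10 7 21 16] head=0 tail=2 count=2
After op 13 (write(6)): arr=[19 10 6 21 16] head=0 tail=3 count=3
After op 14 (write(23)): arr=[19 10 6 23 16] head=0 tail=4 count=4
After op 15 (write(11)): arr=[19 10 6 23 11] head=0 tail=0 count=5
After op 16 (write(15)): arr=[15 10 6 23 11] head=1 tail=1 count=5

Answer: 10 6 23 11 15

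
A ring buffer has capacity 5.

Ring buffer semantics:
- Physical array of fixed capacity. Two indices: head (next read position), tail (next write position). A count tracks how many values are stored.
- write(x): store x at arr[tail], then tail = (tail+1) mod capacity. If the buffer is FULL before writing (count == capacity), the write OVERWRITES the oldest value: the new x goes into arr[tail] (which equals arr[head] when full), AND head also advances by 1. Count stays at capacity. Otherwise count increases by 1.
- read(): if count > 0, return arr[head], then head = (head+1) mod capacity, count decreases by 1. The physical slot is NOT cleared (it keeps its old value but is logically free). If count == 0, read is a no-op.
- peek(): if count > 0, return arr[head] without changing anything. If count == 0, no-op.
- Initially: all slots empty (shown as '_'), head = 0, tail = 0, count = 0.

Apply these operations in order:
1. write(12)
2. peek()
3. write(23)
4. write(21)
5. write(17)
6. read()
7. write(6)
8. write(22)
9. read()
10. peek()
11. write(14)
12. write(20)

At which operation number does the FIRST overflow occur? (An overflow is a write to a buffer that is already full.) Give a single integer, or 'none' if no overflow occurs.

Answer: 12

Derivation:
After op 1 (write(12)): arr=[12 _ _ _ _] head=0 tail=1 count=1
After op 2 (peek()): arr=[12 _ _ _ _] head=0 tail=1 count=1
After op 3 (write(23)): arr=[12 23 _ _ _] head=0 tail=2 count=2
After op 4 (write(21)): arr=[12 23 21 _ _] head=0 tail=3 count=3
After op 5 (write(17)): arr=[12 23 21 17 _] head=0 tail=4 count=4
After op 6 (read()): arr=[12 23 21 17 _] head=1 tail=4 count=3
After op 7 (write(6)): arr=[12 23 21 17 6] head=1 tail=0 count=4
After op 8 (write(22)): arr=[22 23 21 17 6] head=1 tail=1 count=5
After op 9 (read()): arr=[22 23 21 17 6] head=2 tail=1 count=4
After op 10 (peek()): arr=[22 23 21 17 6] head=2 tail=1 count=4
After op 11 (write(14)): arr=[22 14 21 17 6] head=2 tail=2 count=5
After op 12 (write(20)): arr=[22 14 20 17 6] head=3 tail=3 count=5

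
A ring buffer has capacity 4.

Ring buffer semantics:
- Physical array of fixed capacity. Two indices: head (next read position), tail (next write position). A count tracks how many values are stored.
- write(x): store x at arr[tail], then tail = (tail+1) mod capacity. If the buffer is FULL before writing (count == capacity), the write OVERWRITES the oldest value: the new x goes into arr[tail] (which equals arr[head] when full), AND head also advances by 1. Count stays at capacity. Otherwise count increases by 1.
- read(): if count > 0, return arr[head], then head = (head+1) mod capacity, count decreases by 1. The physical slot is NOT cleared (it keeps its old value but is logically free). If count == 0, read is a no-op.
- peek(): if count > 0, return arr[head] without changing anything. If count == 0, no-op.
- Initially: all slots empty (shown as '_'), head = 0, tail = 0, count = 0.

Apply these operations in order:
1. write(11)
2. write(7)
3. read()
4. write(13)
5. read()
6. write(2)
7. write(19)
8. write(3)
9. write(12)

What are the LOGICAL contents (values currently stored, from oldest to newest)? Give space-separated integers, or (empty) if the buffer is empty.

After op 1 (write(11)): arr=[11 _ _ _] head=0 tail=1 count=1
After op 2 (write(7)): arr=[11 7 _ _] head=0 tail=2 count=2
After op 3 (read()): arr=[11 7 _ _] head=1 tail=2 count=1
After op 4 (write(13)): arr=[11 7 13 _] head=1 tail=3 count=2
After op 5 (read()): arr=[11 7 13 _] head=2 tail=3 count=1
After op 6 (write(2)): arr=[11 7 13 2] head=2 tail=0 count=2
After op 7 (write(19)): arr=[19 7 13 2] head=2 tail=1 count=3
After op 8 (write(3)): arr=[19 3 13 2] head=2 tail=2 count=4
After op 9 (write(12)): arr=[19 3 12 2] head=3 tail=3 count=4

Answer: 2 19 3 12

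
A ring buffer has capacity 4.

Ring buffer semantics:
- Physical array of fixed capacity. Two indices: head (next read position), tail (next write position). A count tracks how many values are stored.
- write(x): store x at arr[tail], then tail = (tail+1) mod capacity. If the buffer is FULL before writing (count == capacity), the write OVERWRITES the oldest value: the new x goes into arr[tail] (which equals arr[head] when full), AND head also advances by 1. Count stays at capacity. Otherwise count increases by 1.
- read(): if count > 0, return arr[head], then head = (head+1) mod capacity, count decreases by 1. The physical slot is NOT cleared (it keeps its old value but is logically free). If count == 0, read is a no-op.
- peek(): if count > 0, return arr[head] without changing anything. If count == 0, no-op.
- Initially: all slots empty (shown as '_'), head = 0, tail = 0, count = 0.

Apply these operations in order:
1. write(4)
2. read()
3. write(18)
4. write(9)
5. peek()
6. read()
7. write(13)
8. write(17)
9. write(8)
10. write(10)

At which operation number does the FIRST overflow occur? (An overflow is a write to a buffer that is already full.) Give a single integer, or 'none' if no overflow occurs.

After op 1 (write(4)): arr=[4 _ _ _] head=0 tail=1 count=1
After op 2 (read()): arr=[4 _ _ _] head=1 tail=1 count=0
After op 3 (write(18)): arr=[4 18 _ _] head=1 tail=2 count=1
After op 4 (write(9)): arr=[4 18 9 _] head=1 tail=3 count=2
After op 5 (peek()): arr=[4 18 9 _] head=1 tail=3 count=2
After op 6 (read()): arr=[4 18 9 _] head=2 tail=3 count=1
After op 7 (write(13)): arr=[4 18 9 13] head=2 tail=0 count=2
After op 8 (write(17)): arr=[17 18 9 13] head=2 tail=1 count=3
After op 9 (write(8)): arr=[17 8 9 13] head=2 tail=2 count=4
After op 10 (write(10)): arr=[17 8 10 13] head=3 tail=3 count=4

Answer: 10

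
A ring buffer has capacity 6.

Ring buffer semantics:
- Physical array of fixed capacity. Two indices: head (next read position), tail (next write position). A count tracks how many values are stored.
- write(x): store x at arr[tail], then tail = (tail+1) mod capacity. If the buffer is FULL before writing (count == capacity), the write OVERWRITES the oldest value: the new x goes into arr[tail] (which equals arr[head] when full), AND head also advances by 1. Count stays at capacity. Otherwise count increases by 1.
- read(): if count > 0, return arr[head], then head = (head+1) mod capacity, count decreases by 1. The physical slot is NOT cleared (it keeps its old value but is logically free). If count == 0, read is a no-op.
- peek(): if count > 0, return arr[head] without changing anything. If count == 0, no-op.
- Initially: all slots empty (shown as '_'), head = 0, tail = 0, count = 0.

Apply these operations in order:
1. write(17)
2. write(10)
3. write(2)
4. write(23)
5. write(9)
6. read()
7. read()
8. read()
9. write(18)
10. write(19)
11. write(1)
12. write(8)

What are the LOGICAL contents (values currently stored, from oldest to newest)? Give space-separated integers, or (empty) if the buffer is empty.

After op 1 (write(17)): arr=[17 _ _ _ _ _] head=0 tail=1 count=1
After op 2 (write(10)): arr=[17 10 _ _ _ _] head=0 tail=2 count=2
After op 3 (write(2)): arr=[17 10 2 _ _ _] head=0 tail=3 count=3
After op 4 (write(23)): arr=[17 10 2 23 _ _] head=0 tail=4 count=4
After op 5 (write(9)): arr=[17 10 2 23 9 _] head=0 tail=5 count=5
After op 6 (read()): arr=[17 10 2 23 9 _] head=1 tail=5 count=4
After op 7 (read()): arr=[17 10 2 23 9 _] head=2 tail=5 count=3
After op 8 (read()): arr=[17 10 2 23 9 _] head=3 tail=5 count=2
After op 9 (write(18)): arr=[17 10 2 23 9 18] head=3 tail=0 count=3
After op 10 (write(19)): arr=[19 10 2 23 9 18] head=3 tail=1 count=4
After op 11 (write(1)): arr=[19 1 2 23 9 18] head=3 tail=2 count=5
After op 12 (write(8)): arr=[19 1 8 23 9 18] head=3 tail=3 count=6

Answer: 23 9 18 19 1 8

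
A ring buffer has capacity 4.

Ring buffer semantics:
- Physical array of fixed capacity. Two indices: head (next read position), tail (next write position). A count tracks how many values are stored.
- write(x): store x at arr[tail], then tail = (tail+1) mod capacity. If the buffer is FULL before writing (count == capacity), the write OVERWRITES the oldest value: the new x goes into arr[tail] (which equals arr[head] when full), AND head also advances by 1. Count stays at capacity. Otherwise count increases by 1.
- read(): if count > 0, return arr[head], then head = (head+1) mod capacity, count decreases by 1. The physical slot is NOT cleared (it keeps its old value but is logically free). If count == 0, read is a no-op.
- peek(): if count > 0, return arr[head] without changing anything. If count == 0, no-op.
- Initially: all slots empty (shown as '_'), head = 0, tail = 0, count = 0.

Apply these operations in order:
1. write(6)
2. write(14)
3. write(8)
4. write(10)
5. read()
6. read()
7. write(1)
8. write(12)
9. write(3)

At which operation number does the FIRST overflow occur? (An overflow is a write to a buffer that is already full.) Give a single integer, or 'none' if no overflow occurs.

Answer: 9

Derivation:
After op 1 (write(6)): arr=[6 _ _ _] head=0 tail=1 count=1
After op 2 (write(14)): arr=[6 14 _ _] head=0 tail=2 count=2
After op 3 (write(8)): arr=[6 14 8 _] head=0 tail=3 count=3
After op 4 (write(10)): arr=[6 14 8 10] head=0 tail=0 count=4
After op 5 (read()): arr=[6 14 8 10] head=1 tail=0 count=3
After op 6 (read()): arr=[6 14 8 10] head=2 tail=0 count=2
After op 7 (write(1)): arr=[1 14 8 10] head=2 tail=1 count=3
After op 8 (write(12)): arr=[1 12 8 10] head=2 tail=2 count=4
After op 9 (write(3)): arr=[1 12 3 10] head=3 tail=3 count=4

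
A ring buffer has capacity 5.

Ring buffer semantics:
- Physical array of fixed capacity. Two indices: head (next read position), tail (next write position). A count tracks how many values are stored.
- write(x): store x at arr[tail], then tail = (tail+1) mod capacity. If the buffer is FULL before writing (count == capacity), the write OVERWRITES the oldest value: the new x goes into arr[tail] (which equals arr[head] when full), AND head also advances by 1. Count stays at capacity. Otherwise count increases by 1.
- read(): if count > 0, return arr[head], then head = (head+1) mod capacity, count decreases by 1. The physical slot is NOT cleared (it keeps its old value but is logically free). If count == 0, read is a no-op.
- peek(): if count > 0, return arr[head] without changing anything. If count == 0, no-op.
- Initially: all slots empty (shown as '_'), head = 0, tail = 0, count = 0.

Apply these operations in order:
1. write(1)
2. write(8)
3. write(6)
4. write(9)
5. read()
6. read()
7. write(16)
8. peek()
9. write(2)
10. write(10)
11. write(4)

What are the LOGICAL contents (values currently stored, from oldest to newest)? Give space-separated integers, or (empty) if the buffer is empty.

After op 1 (write(1)): arr=[1 _ _ _ _] head=0 tail=1 count=1
After op 2 (write(8)): arr=[1 8 _ _ _] head=0 tail=2 count=2
After op 3 (write(6)): arr=[1 8 6 _ _] head=0 tail=3 count=3
After op 4 (write(9)): arr=[1 8 6 9 _] head=0 tail=4 count=4
After op 5 (read()): arr=[1 8 6 9 _] head=1 tail=4 count=3
After op 6 (read()): arr=[1 8 6 9 _] head=2 tail=4 count=2
After op 7 (write(16)): arr=[1 8 6 9 16] head=2 tail=0 count=3
After op 8 (peek()): arr=[1 8 6 9 16] head=2 tail=0 count=3
After op 9 (write(2)): arr=[2 8 6 9 16] head=2 tail=1 count=4
After op 10 (write(10)): arr=[2 10 6 9 16] head=2 tail=2 count=5
After op 11 (write(4)): arr=[2 10 4 9 16] head=3 tail=3 count=5

Answer: 9 16 2 10 4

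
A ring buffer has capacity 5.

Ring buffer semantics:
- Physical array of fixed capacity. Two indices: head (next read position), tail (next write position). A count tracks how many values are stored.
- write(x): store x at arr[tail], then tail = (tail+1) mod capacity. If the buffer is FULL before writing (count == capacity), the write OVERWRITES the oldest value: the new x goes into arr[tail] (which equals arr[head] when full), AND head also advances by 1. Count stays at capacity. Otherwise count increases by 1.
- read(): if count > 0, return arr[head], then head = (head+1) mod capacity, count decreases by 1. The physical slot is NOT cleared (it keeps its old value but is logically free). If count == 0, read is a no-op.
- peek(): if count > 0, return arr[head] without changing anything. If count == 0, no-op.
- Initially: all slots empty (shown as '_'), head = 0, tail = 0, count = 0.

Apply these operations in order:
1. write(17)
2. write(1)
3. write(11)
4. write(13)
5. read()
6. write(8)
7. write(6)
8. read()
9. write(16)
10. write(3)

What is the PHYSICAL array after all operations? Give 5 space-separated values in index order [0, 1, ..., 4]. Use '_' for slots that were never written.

Answer: 6 16 3 13 8

Derivation:
After op 1 (write(17)): arr=[17 _ _ _ _] head=0 tail=1 count=1
After op 2 (write(1)): arr=[17 1 _ _ _] head=0 tail=2 count=2
After op 3 (write(11)): arr=[17 1 11 _ _] head=0 tail=3 count=3
After op 4 (write(13)): arr=[17 1 11 13 _] head=0 tail=4 count=4
After op 5 (read()): arr=[17 1 11 13 _] head=1 tail=4 count=3
After op 6 (write(8)): arr=[17 1 11 13 8] head=1 tail=0 count=4
After op 7 (write(6)): arr=[6 1 11 13 8] head=1 tail=1 count=5
After op 8 (read()): arr=[6 1 11 13 8] head=2 tail=1 count=4
After op 9 (write(16)): arr=[6 16 11 13 8] head=2 tail=2 count=5
After op 10 (write(3)): arr=[6 16 3 13 8] head=3 tail=3 count=5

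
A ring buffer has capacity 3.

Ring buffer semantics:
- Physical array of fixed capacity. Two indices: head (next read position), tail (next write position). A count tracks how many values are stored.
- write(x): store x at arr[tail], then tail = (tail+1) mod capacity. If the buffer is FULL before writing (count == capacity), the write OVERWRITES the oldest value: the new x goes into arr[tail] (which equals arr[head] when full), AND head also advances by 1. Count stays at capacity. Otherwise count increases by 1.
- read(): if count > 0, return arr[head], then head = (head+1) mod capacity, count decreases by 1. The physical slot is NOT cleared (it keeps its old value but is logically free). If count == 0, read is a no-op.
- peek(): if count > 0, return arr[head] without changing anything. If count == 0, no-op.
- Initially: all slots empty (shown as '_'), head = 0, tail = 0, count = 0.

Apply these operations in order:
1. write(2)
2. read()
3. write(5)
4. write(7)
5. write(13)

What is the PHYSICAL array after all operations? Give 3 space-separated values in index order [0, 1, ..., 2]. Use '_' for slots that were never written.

Answer: 13 5 7

Derivation:
After op 1 (write(2)): arr=[2 _ _] head=0 tail=1 count=1
After op 2 (read()): arr=[2 _ _] head=1 tail=1 count=0
After op 3 (write(5)): arr=[2 5 _] head=1 tail=2 count=1
After op 4 (write(7)): arr=[2 5 7] head=1 tail=0 count=2
After op 5 (write(13)): arr=[13 5 7] head=1 tail=1 count=3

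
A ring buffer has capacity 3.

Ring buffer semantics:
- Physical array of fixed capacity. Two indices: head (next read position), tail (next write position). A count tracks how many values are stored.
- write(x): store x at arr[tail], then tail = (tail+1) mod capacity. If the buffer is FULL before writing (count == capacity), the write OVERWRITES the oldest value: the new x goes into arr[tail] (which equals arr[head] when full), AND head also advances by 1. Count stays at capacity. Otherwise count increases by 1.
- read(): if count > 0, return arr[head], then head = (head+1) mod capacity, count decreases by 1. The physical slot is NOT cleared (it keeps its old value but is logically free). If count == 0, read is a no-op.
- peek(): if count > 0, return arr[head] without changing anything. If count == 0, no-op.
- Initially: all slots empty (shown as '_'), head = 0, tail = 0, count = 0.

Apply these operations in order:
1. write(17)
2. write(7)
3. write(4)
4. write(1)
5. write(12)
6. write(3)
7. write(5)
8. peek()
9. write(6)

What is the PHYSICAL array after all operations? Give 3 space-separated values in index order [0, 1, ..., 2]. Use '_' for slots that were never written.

After op 1 (write(17)): arr=[17 _ _] head=0 tail=1 count=1
After op 2 (write(7)): arr=[17 7 _] head=0 tail=2 count=2
After op 3 (write(4)): arr=[17 7 4] head=0 tail=0 count=3
After op 4 (write(1)): arr=[1 7 4] head=1 tail=1 count=3
After op 5 (write(12)): arr=[1 12 4] head=2 tail=2 count=3
After op 6 (write(3)): arr=[1 12 3] head=0 tail=0 count=3
After op 7 (write(5)): arr=[5 12 3] head=1 tail=1 count=3
After op 8 (peek()): arr=[5 12 3] head=1 tail=1 count=3
After op 9 (write(6)): arr=[5 6 3] head=2 tail=2 count=3

Answer: 5 6 3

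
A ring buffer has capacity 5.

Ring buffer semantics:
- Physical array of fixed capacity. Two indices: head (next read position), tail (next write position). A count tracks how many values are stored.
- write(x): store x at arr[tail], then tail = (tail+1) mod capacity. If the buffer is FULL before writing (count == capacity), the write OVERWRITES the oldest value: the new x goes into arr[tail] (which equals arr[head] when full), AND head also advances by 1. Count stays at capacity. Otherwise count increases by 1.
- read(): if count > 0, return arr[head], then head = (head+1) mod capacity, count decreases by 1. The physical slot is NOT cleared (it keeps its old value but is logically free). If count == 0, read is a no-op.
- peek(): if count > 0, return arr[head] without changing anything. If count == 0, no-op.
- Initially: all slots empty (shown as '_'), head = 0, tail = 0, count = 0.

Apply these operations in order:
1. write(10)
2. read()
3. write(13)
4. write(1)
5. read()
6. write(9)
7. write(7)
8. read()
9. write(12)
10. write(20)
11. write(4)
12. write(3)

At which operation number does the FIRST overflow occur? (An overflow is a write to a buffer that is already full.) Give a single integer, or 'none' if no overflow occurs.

Answer: 12

Derivation:
After op 1 (write(10)): arr=[10 _ _ _ _] head=0 tail=1 count=1
After op 2 (read()): arr=[10 _ _ _ _] head=1 tail=1 count=0
After op 3 (write(13)): arr=[10 13 _ _ _] head=1 tail=2 count=1
After op 4 (write(1)): arr=[10 13 1 _ _] head=1 tail=3 count=2
After op 5 (read()): arr=[10 13 1 _ _] head=2 tail=3 count=1
After op 6 (write(9)): arr=[10 13 1 9 _] head=2 tail=4 count=2
After op 7 (write(7)): arr=[10 13 1 9 7] head=2 tail=0 count=3
After op 8 (read()): arr=[10 13 1 9 7] head=3 tail=0 count=2
After op 9 (write(12)): arr=[12 13 1 9 7] head=3 tail=1 count=3
After op 10 (write(20)): arr=[12 20 1 9 7] head=3 tail=2 count=4
After op 11 (write(4)): arr=[12 20 4 9 7] head=3 tail=3 count=5
After op 12 (write(3)): arr=[12 20 4 3 7] head=4 tail=4 count=5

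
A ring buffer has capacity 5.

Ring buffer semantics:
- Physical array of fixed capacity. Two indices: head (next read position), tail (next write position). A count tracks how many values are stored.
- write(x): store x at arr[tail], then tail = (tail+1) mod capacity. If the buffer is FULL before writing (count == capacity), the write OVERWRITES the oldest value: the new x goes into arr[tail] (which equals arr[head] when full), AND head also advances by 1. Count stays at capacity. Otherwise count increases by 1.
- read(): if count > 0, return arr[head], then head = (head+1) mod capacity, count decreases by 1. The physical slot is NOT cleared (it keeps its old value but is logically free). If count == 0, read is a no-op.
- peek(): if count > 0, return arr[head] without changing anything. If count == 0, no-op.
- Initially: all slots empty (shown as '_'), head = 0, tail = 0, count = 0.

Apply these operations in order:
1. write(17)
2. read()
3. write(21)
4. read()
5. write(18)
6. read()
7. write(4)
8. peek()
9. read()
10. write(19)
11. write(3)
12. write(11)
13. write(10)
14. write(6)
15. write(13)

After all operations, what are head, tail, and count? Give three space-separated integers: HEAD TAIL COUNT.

Answer: 0 0 5

Derivation:
After op 1 (write(17)): arr=[17 _ _ _ _] head=0 tail=1 count=1
After op 2 (read()): arr=[17 _ _ _ _] head=1 tail=1 count=0
After op 3 (write(21)): arr=[17 21 _ _ _] head=1 tail=2 count=1
After op 4 (read()): arr=[17 21 _ _ _] head=2 tail=2 count=0
After op 5 (write(18)): arr=[17 21 18 _ _] head=2 tail=3 count=1
After op 6 (read()): arr=[17 21 18 _ _] head=3 tail=3 count=0
After op 7 (write(4)): arr=[17 21 18 4 _] head=3 tail=4 count=1
After op 8 (peek()): arr=[17 21 18 4 _] head=3 tail=4 count=1
After op 9 (read()): arr=[17 21 18 4 _] head=4 tail=4 count=0
After op 10 (write(19)): arr=[17 21 18 4 19] head=4 tail=0 count=1
After op 11 (write(3)): arr=[3 21 18 4 19] head=4 tail=1 count=2
After op 12 (write(11)): arr=[3 11 18 4 19] head=4 tail=2 count=3
After op 13 (write(10)): arr=[3 11 10 4 19] head=4 tail=3 count=4
After op 14 (write(6)): arr=[3 11 10 6 19] head=4 tail=4 count=5
After op 15 (write(13)): arr=[3 11 10 6 13] head=0 tail=0 count=5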